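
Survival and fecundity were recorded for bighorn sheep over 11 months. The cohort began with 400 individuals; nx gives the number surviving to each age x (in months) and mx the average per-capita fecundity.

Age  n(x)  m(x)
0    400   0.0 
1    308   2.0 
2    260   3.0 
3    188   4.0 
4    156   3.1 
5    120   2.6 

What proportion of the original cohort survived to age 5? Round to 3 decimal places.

0.300

l_5 = n_5/n_0 = 120/400 = 0.3 → 0.300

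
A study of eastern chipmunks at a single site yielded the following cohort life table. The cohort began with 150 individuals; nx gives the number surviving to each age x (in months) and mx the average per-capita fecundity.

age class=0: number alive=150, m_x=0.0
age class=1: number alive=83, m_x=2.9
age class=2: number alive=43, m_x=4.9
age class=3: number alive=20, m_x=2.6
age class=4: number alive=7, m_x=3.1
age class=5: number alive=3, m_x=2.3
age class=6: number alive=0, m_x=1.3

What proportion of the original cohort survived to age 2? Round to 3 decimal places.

0.287

l_2 = n_2/n_0 = 43/150 = 0.286667… → 0.287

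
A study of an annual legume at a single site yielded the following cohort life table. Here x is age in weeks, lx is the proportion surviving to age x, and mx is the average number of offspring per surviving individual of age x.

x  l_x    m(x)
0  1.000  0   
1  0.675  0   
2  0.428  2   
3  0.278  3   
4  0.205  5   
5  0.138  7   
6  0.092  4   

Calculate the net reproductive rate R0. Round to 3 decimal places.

lx·mx by age: 0, 0, 0.856, 0.834, 1.025, 0.966, 0.368
R0 = Σ lx·mx = 4.049 → 4.049

4.049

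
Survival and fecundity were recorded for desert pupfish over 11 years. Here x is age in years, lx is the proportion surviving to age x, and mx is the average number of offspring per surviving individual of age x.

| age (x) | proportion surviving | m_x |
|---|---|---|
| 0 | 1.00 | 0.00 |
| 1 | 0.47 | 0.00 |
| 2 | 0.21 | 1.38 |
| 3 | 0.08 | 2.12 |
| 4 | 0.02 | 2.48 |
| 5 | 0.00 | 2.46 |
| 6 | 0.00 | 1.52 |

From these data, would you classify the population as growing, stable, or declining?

declining

R0 = Σ lx·mx = 0 + 0 + 0.2898 + 0.1696 + 0.0496 + 0 + 0 = 0.509
R0 < 1, so the population is declining.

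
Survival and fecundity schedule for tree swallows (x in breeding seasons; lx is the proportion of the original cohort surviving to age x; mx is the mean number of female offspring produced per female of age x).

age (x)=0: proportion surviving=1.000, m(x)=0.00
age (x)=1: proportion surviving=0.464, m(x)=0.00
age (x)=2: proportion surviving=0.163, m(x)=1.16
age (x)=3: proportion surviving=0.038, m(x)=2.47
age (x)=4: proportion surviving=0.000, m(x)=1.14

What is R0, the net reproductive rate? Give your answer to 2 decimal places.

lx·mx by age: 0, 0, 0.18908, 0.09386, 0
R0 = Σ lx·mx = 0.28294 → 0.28

0.28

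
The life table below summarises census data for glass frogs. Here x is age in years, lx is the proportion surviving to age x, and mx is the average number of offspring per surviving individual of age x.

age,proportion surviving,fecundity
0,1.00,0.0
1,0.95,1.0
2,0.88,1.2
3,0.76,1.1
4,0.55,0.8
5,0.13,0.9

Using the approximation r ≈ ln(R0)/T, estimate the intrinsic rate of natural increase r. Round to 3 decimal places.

0.525

R0 = Σ lx·mx = 0 + 0.95 + 1.056 + 0.836 + 0.44 + 0.117 = 3.399
Σ x·lx·mx = 7.915; T = 7.915/3.399 = 2.32863…
r ≈ ln(R0)/T = ln(3.399)/2.32863… = 0.52541… → 0.525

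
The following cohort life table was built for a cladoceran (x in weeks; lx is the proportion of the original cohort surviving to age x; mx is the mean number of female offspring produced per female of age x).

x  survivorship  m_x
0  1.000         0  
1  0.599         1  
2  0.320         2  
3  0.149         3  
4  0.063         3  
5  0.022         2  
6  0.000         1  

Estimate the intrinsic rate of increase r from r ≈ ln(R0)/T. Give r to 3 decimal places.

R0 = Σ lx·mx = 0 + 0.599 + 0.64 + 0.447 + 0.189 + 0.044 + 0 = 1.919
Σ x·lx·mx = 4.196; T = 4.196/1.919 = 2.18656…
r ≈ ln(R0)/T = ln(1.919)/2.18656… = 0.2981… → 0.298

0.298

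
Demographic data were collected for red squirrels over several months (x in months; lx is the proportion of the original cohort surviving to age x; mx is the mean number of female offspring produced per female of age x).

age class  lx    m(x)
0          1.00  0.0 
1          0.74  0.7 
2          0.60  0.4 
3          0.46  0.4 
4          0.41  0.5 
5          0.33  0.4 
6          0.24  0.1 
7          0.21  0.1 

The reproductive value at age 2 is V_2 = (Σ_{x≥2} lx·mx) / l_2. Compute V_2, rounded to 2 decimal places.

1.34

lx·mx for x ≥ 2: 0.24, 0.184, 0.205, 0.132, 0.024, 0.021 → sum = 0.806
V_2 = 0.806 / l_2 = 0.806 / 0.6 = 1.343333… → 1.34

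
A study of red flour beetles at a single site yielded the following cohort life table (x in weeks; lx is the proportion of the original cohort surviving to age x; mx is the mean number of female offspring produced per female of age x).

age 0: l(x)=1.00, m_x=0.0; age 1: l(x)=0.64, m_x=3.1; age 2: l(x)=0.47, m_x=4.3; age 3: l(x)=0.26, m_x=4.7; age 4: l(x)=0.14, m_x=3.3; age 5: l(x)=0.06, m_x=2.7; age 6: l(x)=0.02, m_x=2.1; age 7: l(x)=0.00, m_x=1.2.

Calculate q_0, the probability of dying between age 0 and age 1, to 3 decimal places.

q_0 = (l_0 − l_1) / l_0 = (1 − 0.64) / 1
     = 0.36 / 1 = 0.36 → 0.360

0.360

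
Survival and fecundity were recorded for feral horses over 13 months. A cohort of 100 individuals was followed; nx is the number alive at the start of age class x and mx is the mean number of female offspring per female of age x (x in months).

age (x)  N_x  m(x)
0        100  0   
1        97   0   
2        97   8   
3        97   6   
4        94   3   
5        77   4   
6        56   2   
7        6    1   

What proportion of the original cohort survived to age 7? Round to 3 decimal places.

0.060

l_7 = n_7/n_0 = 6/100 = 0.06 → 0.060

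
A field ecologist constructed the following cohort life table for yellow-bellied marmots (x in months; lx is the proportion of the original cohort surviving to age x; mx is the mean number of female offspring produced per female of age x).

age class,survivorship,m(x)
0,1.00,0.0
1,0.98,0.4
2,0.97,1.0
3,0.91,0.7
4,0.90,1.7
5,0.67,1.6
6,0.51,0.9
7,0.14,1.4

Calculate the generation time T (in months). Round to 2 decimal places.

3.78

lx·mx: 0, 0.392, 0.97, 0.637, 1.53, 1.072, 0.459, 0.196 → R0 = 5.256
x·lx·mx: 0, 0.392, 1.94, 1.911, 6.12, 5.36, 2.754, 1.372 → Σ = 19.849
T = 19.849 / 5.256 = 3.776446… → 3.78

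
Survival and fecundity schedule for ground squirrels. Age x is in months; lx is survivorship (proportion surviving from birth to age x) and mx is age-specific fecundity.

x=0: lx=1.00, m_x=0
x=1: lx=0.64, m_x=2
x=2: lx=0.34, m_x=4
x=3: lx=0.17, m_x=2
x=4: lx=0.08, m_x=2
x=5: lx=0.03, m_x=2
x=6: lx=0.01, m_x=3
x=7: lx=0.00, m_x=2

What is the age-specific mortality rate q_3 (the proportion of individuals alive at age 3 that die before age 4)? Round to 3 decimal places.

q_3 = (l_3 − l_4) / l_3 = (0.17 − 0.08) / 0.17
     = 0.09 / 0.17 = 0.529412… → 0.529

0.529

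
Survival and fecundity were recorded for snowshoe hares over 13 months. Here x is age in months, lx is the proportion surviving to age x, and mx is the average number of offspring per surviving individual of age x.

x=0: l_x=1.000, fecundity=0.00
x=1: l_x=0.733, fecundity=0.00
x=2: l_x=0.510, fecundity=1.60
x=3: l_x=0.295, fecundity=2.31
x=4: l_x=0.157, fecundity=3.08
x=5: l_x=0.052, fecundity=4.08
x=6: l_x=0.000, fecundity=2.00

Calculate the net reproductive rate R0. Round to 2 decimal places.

lx·mx by age: 0, 0, 0.816, 0.68145, 0.48356, 0.21216, 0
R0 = Σ lx·mx = 2.19317 → 2.19

2.19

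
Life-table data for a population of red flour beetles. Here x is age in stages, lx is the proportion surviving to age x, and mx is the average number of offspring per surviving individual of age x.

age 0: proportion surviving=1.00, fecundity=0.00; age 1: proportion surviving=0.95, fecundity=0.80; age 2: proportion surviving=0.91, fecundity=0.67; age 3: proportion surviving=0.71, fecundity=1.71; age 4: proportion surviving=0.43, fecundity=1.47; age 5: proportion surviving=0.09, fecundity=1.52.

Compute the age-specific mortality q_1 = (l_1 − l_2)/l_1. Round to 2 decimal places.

q_1 = (l_1 − l_2) / l_1 = (0.95 − 0.91) / 0.95
     = 0.04 / 0.95 = 0.042105… → 0.04

0.04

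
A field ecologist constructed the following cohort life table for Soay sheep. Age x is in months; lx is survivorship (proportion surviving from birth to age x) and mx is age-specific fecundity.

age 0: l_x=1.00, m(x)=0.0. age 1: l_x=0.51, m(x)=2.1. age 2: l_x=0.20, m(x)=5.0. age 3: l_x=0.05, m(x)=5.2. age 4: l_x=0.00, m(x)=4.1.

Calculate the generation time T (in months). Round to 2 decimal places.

lx·mx: 0, 1.071, 1, 0.26, 0 → R0 = 2.331
x·lx·mx: 0, 1.071, 2, 0.78, 0 → Σ = 3.851
T = 3.851 / 2.331 = 1.652081… → 1.65

1.65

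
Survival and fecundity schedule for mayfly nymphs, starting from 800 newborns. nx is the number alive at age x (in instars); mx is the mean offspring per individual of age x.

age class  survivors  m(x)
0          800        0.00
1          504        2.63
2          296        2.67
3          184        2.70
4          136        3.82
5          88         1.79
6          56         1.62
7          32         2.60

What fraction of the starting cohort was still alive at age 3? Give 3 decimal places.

l_3 = n_3/n_0 = 184/800 = 0.23 → 0.230

0.230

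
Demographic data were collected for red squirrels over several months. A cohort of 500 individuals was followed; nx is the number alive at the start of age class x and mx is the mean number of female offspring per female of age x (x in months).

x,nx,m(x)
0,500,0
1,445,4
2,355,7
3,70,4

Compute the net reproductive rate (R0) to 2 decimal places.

lx = nx/n0 = nx/500: 1, 0.89, 0.71, 0.14
lx·mx by age: 0, 3.56, 4.97, 0.56
R0 = Σ lx·mx = 9.09 → 9.09

9.09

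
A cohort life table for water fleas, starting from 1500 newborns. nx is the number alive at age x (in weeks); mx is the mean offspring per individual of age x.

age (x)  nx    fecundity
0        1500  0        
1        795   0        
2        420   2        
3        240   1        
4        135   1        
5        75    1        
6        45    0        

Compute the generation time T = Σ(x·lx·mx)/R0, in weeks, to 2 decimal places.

lx = nx/n0 = nx/1500: 1, 0.53, 0.28, 0.16, 0.09, 0.05, 0.03
lx·mx: 0, 0, 0.56, 0.16, 0.09, 0.05, 0 → R0 = 0.86
x·lx·mx: 0, 0, 1.12, 0.48, 0.36, 0.25, 0 → Σ = 2.21
T = 2.21 / 0.86 = 2.569767… → 2.57

2.57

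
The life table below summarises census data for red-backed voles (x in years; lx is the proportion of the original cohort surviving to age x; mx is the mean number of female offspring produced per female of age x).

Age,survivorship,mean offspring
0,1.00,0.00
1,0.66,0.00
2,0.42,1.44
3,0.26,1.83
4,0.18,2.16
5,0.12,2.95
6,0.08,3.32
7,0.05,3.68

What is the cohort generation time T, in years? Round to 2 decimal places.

3.89

lx·mx: 0, 0, 0.6048, 0.4758, 0.3888, 0.354, 0.2656, 0.184 → R0 = 2.273
x·lx·mx: 0, 0, 1.2096, 1.4274, 1.5552, 1.77, 1.5936, 1.288 → Σ = 8.8438
T = 8.8438 / 2.273 = 3.890805… → 3.89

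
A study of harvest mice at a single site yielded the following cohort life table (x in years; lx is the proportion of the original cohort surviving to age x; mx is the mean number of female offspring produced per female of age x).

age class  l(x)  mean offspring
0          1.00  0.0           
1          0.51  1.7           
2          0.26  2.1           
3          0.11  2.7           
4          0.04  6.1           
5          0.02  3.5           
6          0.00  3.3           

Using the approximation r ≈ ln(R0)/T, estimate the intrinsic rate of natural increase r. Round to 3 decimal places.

R0 = Σ lx·mx = 0 + 0.867 + 0.546 + 0.297 + 0.244 + 0.07 + 0 = 2.024
Σ x·lx·mx = 4.176; T = 4.176/2.024 = 2.06324…
r ≈ ln(R0)/T = ln(2.024)/2.06324… = 0.34173… → 0.342

0.342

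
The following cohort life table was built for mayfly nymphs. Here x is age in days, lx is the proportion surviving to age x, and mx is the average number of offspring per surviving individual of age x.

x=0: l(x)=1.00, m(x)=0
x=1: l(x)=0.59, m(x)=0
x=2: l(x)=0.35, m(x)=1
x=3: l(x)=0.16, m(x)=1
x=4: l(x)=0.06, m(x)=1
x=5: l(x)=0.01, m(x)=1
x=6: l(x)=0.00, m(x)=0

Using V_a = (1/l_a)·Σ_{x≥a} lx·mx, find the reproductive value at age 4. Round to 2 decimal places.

1.17

lx·mx for x ≥ 4: 0.06, 0.01, 0 → sum = 0.07
V_4 = 0.07 / l_4 = 0.07 / 0.06 = 1.166667… → 1.17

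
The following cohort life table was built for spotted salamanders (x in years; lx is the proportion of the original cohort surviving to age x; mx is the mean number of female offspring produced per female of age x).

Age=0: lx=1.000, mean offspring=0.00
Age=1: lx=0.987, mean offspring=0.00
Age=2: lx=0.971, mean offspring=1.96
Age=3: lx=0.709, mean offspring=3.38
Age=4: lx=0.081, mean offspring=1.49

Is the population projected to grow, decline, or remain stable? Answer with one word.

R0 = Σ lx·mx = 0 + 0 + 1.90316 + 2.39642 + 0.12069 = 4.42027
R0 > 1, so the population is growing.

growing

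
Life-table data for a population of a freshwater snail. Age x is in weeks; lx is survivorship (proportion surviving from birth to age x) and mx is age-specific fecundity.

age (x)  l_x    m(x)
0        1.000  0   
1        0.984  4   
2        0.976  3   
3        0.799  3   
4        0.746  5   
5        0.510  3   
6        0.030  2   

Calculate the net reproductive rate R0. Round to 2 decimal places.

lx·mx by age: 0, 3.936, 2.928, 2.397, 3.73, 1.53, 0.06
R0 = Σ lx·mx = 14.581 → 14.58

14.58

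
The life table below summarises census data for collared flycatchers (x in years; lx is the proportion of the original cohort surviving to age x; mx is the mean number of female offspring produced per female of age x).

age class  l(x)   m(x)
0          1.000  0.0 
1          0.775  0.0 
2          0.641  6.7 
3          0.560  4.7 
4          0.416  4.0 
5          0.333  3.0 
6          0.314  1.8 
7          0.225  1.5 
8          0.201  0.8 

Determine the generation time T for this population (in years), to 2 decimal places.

lx·mx: 0, 0, 4.2947, 2.632, 1.664, 0.999, 0.5652, 0.3375, 0.1608 → R0 = 10.6532
x·lx·mx: 0, 0, 8.5894, 7.896, 6.656, 4.995, 3.3912, 2.3625, 1.2864 → Σ = 35.1765
T = 35.1765 / 10.6532 = 3.301966… → 3.30

3.30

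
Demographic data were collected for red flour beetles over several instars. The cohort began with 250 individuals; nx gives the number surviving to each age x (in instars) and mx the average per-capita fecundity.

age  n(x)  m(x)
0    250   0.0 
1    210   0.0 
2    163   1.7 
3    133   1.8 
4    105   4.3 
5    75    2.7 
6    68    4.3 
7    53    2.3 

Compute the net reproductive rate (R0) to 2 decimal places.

lx = nx/n0 = nx/250: 1, 0.84, 0.652, 0.532, 0.42, 0.3, 0.272, 0.212
lx·mx by age: 0, 0, 1.1084, 0.9576, 1.806, 0.81, 1.1696, 0.4876
R0 = Σ lx·mx = 6.3392 → 6.34

6.34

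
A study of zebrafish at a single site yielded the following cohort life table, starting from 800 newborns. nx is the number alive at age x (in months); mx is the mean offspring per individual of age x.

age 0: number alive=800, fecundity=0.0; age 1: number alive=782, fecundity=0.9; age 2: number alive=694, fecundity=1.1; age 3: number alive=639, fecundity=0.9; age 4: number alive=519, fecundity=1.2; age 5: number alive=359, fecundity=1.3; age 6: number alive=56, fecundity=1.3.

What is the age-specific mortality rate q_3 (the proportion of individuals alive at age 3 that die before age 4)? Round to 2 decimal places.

0.19

lx = nx/n0 = nx/800: 1, 0.9775, 0.8675, 0.79875, 0.64875, 0.44875, 0.07
q_3 = (l_3 − l_4) / l_3 = (0.79875 − 0.64875) / 0.79875
     = 0.15 / 0.79875 = 0.187793… → 0.19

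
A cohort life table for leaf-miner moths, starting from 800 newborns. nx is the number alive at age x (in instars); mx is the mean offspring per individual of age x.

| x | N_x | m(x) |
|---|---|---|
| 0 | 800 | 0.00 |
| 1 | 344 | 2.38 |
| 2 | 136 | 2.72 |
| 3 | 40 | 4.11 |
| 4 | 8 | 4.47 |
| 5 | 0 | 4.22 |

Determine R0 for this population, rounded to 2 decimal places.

lx = nx/n0 = nx/800: 1, 0.43, 0.17, 0.05, 0.01, 0
lx·mx by age: 0, 1.0234, 0.4624, 0.2055, 0.0447, 0
R0 = Σ lx·mx = 1.736 → 1.74

1.74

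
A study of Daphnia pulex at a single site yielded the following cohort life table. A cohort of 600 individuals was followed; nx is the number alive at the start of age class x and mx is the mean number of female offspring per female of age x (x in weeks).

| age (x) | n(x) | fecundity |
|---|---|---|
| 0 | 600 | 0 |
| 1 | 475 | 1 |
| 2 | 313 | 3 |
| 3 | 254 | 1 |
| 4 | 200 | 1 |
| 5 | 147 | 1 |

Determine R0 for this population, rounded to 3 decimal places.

lx = nx/n0 = nx/600: 1, 0.79167…, 0.52167…, 0.42333…, 0.33333…, 0.245
lx·mx by age: 0, 0.791667…, 1.565…, 0.423333…, 0.333333…, 0.245
R0 = Σ lx·mx = 3.358333… → 3.358

3.358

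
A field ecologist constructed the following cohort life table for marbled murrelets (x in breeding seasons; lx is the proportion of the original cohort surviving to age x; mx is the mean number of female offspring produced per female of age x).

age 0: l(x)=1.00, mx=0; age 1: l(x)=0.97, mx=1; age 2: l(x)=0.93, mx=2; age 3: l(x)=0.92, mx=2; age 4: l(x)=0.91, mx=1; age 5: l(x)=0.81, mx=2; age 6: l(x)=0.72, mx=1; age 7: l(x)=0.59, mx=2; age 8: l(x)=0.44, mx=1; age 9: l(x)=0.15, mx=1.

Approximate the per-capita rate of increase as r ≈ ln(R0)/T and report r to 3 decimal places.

R0 = Σ lx·mx = 0 + 0.97 + 1.86 + 1.84 + 0.91 + 1.62 + 0.72 + 1.18 + 0.44 + 0.15 = 9.69
Σ x·lx·mx = 39.4; T = 39.4/9.69 = 4.06605…
r ≈ ln(R0)/T = ln(9.69)/4.06605… = 0.55855… → 0.559

0.559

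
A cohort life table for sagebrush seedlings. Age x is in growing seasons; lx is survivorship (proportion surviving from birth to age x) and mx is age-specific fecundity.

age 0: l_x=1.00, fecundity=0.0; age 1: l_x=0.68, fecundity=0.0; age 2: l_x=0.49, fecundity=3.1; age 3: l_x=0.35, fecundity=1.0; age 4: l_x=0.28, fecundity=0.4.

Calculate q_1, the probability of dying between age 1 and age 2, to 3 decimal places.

q_1 = (l_1 − l_2) / l_1 = (0.68 − 0.49) / 0.68
     = 0.19 / 0.68 = 0.279412… → 0.279

0.279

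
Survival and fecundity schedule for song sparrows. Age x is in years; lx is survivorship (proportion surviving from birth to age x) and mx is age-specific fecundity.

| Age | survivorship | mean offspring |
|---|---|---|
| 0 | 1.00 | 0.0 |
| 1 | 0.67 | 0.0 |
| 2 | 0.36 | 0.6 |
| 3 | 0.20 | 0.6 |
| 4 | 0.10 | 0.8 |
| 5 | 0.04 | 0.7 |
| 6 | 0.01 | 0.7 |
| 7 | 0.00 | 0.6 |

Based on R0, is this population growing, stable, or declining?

declining

R0 = Σ lx·mx = 0 + 0 + 0.216 + 0.12 + 0.08 + 0.028 + 0.007 + 0 = 0.451
R0 < 1, so the population is declining.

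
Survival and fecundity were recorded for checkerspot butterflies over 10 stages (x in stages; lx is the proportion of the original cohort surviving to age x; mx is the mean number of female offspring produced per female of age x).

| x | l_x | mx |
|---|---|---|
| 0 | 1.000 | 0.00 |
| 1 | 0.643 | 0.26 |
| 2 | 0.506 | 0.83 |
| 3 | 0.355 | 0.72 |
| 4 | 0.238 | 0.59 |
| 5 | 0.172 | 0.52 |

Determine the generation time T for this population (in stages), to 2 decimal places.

lx·mx: 0, 0.16718, 0.41998, 0.2556, 0.14042, 0.08944 → R0 = 1.07262
x·lx·mx: 0, 0.16718, 0.83996, 0.7668, 0.56168, 0.4472 → Σ = 2.78282
T = 2.78282 / 1.07262 = 2.594414… → 2.59

2.59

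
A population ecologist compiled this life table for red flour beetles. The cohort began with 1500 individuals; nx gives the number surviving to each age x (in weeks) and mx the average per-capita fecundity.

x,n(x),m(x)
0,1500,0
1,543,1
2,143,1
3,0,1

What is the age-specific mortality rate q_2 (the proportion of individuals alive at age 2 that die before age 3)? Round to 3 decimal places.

lx = nx/n0 = nx/1500: 1, 0.362, 0.09533…, 0
q_2 = (l_2 − l_3) / l_2 = (0.095333… − 0) / 0.095333…
     = 0.095333… / 0.095333… = 1 → 1.000

1.000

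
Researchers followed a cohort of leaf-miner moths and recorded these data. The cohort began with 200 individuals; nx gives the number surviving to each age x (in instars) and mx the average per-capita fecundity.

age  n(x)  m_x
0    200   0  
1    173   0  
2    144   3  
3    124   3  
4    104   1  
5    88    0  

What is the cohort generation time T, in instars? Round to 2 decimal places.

2.64

lx = nx/n0 = nx/200: 1, 0.865, 0.72, 0.62, 0.52, 0.44
lx·mx: 0, 0, 2.16, 1.86, 0.52, 0 → R0 = 4.54
x·lx·mx: 0, 0, 4.32, 5.58, 2.08, 0 → Σ = 11.98
T = 11.98 / 4.54 = 2.638767… → 2.64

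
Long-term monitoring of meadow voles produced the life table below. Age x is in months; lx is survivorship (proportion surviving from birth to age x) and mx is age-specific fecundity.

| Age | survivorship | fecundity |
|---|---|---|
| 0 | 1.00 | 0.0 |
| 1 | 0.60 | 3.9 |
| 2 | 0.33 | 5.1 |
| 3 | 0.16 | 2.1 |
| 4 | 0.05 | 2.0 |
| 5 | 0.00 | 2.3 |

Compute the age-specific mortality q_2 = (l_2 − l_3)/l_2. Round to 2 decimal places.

q_2 = (l_2 − l_3) / l_2 = (0.33 − 0.16) / 0.33
     = 0.17 / 0.33 = 0.515152… → 0.52

0.52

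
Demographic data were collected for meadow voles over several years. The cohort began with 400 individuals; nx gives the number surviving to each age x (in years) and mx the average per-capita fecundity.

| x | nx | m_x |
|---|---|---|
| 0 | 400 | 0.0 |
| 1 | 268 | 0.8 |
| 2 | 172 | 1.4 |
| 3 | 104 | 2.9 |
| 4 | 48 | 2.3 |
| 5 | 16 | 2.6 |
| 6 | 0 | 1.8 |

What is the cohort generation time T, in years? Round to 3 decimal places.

2.476

lx = nx/n0 = nx/400: 1, 0.67, 0.43, 0.26, 0.12, 0.04, 0
lx·mx: 0, 0.536, 0.602, 0.754, 0.276, 0.104, 0 → R0 = 2.272
x·lx·mx: 0, 0.536, 1.204, 2.262, 1.104, 0.52, 0 → Σ = 5.626
T = 5.626 / 2.272 = 2.476232… → 2.476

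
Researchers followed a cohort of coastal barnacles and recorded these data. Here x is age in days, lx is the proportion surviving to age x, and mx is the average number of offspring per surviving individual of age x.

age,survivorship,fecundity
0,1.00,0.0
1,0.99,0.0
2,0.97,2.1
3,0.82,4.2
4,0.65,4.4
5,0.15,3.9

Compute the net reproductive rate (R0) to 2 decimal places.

lx·mx by age: 0, 0, 2.037, 3.444, 2.86, 0.585
R0 = Σ lx·mx = 8.926 → 8.93

8.93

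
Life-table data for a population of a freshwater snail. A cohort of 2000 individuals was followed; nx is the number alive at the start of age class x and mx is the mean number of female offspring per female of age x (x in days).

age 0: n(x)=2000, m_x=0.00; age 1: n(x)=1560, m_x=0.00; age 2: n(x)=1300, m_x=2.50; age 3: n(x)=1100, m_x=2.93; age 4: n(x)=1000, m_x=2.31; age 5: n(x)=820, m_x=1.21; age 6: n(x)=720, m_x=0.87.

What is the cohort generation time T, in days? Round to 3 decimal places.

lx = nx/n0 = nx/2000: 1, 0.78, 0.65, 0.55, 0.5, 0.41, 0.36
lx·mx: 0, 0, 1.625, 1.6115, 1.155, 0.4961, 0.3132 → R0 = 5.2008
x·lx·mx: 0, 0, 3.25, 4.8345, 4.62, 2.4805, 1.8792 → Σ = 17.0642
T = 17.0642 / 5.2008 = 3.281072… → 3.281

3.281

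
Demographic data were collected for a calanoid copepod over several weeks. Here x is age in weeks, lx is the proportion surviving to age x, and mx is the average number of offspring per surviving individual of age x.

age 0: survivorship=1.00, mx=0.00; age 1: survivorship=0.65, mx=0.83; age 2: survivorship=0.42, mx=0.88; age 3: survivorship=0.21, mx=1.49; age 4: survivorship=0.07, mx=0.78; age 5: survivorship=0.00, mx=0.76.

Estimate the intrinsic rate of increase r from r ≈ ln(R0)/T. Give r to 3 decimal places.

0.128

R0 = Σ lx·mx = 0 + 0.5395 + 0.3696 + 0.3129 + 0.0546 + 0 = 1.2766
Σ x·lx·mx = 2.4358; T = 2.4358/1.2766 = 1.90804…
r ≈ ln(R0)/T = ln(1.2766)/1.90804… = 0.12799… → 0.128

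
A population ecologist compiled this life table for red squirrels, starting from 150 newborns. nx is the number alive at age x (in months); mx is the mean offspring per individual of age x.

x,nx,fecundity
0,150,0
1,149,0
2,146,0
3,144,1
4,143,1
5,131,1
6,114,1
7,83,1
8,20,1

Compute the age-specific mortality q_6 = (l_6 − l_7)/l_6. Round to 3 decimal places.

lx = nx/n0 = nx/150: 1, 0.99333…, 0.97333…, 0.96, 0.95333…, 0.87333…, 0.76, 0.55333…, 0.13333…
q_6 = (l_6 − l_7) / l_6 = (0.76 − 0.553333…) / 0.76
     = 0.206667… / 0.76 = 0.27193… → 0.272

0.272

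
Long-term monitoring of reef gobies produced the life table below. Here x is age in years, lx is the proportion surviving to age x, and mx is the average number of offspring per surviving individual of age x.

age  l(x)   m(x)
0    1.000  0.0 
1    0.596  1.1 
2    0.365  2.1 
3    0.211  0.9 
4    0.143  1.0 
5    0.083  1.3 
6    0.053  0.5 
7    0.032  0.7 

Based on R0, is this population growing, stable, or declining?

growing

R0 = Σ lx·mx = 0 + 0.6556 + 0.7665 + 0.1899 + 0.143 + 0.1079 + 0.0265 + 0.0224 = 1.9118
R0 > 1, so the population is growing.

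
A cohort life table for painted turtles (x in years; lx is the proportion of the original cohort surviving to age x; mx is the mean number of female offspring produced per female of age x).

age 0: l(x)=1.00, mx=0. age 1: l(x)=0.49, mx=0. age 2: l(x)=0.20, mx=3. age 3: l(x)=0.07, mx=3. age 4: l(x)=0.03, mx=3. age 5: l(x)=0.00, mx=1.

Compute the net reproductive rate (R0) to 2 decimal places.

lx·mx by age: 0, 0, 0.6, 0.21, 0.09, 0
R0 = Σ lx·mx = 0.9 → 0.90

0.90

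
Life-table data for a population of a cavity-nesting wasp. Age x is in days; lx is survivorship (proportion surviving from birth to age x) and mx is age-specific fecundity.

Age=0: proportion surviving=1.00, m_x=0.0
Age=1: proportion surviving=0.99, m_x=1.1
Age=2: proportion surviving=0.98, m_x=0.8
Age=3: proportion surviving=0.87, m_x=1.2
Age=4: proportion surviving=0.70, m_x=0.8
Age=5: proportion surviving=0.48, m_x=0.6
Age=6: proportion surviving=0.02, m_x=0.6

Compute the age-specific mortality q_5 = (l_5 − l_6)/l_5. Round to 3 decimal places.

0.958

q_5 = (l_5 − l_6) / l_5 = (0.48 − 0.02) / 0.48
     = 0.46 / 0.48 = 0.958333… → 0.958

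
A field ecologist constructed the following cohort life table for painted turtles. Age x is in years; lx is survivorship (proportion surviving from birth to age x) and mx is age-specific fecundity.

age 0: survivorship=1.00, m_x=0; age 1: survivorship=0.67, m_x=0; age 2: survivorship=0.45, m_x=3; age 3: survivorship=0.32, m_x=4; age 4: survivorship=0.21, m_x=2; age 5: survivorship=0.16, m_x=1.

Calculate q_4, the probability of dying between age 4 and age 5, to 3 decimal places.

q_4 = (l_4 − l_5) / l_4 = (0.21 − 0.16) / 0.21
     = 0.05 / 0.21 = 0.238095… → 0.238

0.238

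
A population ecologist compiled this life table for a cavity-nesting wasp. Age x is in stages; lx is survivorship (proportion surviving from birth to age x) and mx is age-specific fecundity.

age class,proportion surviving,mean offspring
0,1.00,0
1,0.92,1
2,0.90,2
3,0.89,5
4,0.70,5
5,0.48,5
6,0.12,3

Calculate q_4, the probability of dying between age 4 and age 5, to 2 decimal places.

q_4 = (l_4 − l_5) / l_4 = (0.7 − 0.48) / 0.7
     = 0.22 / 0.7 = 0.314286… → 0.31

0.31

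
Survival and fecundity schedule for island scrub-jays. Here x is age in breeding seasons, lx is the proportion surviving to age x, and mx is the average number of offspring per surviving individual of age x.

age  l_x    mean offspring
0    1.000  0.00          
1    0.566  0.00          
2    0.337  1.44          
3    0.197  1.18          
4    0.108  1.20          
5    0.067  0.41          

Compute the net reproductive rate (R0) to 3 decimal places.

lx·mx by age: 0, 0, 0.48528, 0.23246, 0.1296, 0.02747
R0 = Σ lx·mx = 0.87481 → 0.875

0.875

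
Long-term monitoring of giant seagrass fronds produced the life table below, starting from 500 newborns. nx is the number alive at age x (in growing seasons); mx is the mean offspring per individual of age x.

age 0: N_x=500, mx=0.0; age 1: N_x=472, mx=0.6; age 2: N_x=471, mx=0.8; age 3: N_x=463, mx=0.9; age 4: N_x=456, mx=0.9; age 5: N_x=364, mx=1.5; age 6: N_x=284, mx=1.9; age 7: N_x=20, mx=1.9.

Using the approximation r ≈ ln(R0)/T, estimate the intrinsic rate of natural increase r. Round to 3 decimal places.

0.425

lx = nx/n0 = nx/500: 1, 0.944, 0.942, 0.926, 0.912, 0.728, 0.568, 0.04
R0 = Σ lx·mx = 0 + 0.5664 + 0.7536 + 0.8334 + 0.8208 + 1.092 + 1.0792 + 0.076 = 5.2214
Σ x·lx·mx = 20.3242; T = 20.3242/5.2214 = 3.89248…
r ≈ ln(R0)/T = ln(5.2214)/3.89248… = 0.4246… → 0.425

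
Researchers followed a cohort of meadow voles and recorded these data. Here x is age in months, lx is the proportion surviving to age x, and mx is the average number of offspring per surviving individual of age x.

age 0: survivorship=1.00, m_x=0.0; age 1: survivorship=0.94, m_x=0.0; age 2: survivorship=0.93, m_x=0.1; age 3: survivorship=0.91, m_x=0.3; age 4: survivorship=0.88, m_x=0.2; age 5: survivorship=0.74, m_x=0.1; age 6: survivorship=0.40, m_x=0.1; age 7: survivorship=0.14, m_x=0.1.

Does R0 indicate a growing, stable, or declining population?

R0 = Σ lx·mx = 0 + 0 + 0.093 + 0.273 + 0.176 + 0.074 + 0.04 + 0.014 = 0.67
R0 < 1, so the population is declining.

declining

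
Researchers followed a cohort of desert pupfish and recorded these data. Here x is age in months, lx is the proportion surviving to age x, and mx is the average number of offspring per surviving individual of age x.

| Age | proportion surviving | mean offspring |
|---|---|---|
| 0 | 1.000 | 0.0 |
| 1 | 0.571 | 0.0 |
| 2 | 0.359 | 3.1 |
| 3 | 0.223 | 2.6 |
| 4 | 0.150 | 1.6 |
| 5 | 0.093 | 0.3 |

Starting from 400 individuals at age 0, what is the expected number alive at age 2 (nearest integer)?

Expected survivors = N0 · l_2 = 400 × 0.359 = 143.6 → 144

144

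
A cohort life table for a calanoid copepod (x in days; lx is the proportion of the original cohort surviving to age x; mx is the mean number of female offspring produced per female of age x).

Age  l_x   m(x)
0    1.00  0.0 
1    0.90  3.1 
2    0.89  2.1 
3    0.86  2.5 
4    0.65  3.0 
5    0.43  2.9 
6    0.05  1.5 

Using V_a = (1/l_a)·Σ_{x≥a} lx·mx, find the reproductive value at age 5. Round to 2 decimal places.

3.07

lx·mx for x ≥ 5: 1.247, 0.075 → sum = 1.322
V_5 = 1.322 / l_5 = 1.322 / 0.43 = 3.074419… → 3.07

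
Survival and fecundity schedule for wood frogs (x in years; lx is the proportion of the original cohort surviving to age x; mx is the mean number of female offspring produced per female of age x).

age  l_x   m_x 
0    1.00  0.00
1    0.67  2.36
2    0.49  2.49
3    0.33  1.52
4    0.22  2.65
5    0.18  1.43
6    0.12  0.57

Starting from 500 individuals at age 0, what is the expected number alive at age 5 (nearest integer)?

Expected survivors = N0 · l_5 = 500 × 0.18 = 90 → 90

90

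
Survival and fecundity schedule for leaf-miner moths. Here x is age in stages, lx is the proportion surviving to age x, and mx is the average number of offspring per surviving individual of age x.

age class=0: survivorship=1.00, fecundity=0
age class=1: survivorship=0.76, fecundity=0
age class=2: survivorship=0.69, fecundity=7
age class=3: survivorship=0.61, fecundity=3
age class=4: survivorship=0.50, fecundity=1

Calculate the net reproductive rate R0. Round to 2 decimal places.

lx·mx by age: 0, 0, 4.83, 1.83, 0.5
R0 = Σ lx·mx = 7.16 → 7.16

7.16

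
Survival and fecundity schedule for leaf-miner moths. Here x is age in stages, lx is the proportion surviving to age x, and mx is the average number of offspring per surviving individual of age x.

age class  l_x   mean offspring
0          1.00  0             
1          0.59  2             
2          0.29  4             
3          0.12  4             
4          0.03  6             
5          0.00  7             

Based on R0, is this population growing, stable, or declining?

growing

R0 = Σ lx·mx = 0 + 1.18 + 1.16 + 0.48 + 0.18 + 0 = 3
R0 > 1, so the population is growing.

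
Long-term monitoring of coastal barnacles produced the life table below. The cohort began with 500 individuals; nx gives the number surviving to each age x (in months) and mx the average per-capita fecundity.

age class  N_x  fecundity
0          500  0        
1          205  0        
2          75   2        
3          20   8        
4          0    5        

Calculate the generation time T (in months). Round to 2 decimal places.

lx = nx/n0 = nx/500: 1, 0.41, 0.15, 0.04, 0
lx·mx: 0, 0, 0.3, 0.32, 0 → R0 = 0.62
x·lx·mx: 0, 0, 0.6, 0.96, 0 → Σ = 1.56
T = 1.56 / 0.62 = 2.516129… → 2.52

2.52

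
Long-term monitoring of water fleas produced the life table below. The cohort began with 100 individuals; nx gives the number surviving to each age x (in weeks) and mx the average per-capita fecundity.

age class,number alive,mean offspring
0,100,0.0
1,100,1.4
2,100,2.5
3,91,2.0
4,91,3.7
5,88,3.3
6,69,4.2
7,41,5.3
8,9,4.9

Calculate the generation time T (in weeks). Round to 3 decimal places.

4.341

lx = nx/n0 = nx/100: 1, 1, 1, 0.91, 0.91, 0.88, 0.69, 0.41, 0.09
lx·mx: 0, 1.4, 2.5, 1.82, 3.367, 2.904, 2.898, 2.173, 0.441 → R0 = 17.503
x·lx·mx: 0, 1.4, 5, 5.46, 13.468, 14.52, 17.388, 15.211, 3.528 → Σ = 75.975
T = 75.975 / 17.503 = 4.340684… → 4.341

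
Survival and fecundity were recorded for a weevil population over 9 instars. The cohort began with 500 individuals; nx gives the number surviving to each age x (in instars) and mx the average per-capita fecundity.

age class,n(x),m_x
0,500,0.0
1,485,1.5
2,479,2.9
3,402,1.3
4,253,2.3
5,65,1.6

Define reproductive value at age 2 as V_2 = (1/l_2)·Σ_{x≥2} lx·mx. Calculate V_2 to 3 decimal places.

lx = nx/n0 = nx/500: 1, 0.97, 0.958, 0.804, 0.506, 0.13
lx·mx for x ≥ 2: 2.7782, 1.0452, 1.1638, 0.208 → sum = 5.1952
V_2 = 5.1952 / l_2 = 5.1952 / 0.958 = 5.422965… → 5.423

5.423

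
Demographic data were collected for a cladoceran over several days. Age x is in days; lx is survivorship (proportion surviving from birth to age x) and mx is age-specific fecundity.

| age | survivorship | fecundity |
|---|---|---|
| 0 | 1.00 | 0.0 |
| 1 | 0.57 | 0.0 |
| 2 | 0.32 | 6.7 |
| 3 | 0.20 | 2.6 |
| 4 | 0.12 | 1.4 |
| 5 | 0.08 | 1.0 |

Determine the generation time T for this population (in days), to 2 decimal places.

lx·mx: 0, 0, 2.144, 0.52, 0.168, 0.08 → R0 = 2.912
x·lx·mx: 0, 0, 4.288, 1.56, 0.672, 0.4 → Σ = 6.92
T = 6.92 / 2.912 = 2.376374… → 2.38

2.38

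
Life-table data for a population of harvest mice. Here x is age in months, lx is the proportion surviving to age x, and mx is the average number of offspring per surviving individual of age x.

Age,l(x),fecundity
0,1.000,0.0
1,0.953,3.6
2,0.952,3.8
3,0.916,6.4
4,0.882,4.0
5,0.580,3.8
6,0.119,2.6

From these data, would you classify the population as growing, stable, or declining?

growing

R0 = Σ lx·mx = 0 + 3.4308 + 3.6176 + 5.8624 + 3.528 + 2.204 + 0.3094 = 18.9522
R0 > 1, so the population is growing.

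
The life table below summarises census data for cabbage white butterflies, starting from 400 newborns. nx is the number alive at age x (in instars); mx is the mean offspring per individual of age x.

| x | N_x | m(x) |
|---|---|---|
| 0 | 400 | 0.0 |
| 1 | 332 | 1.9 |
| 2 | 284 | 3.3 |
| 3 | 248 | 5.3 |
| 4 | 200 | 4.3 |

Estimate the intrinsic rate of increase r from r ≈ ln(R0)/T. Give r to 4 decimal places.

0.8463

lx = nx/n0 = nx/400: 1, 0.83, 0.71, 0.62, 0.5
R0 = Σ lx·mx = 0 + 1.577 + 2.343 + 3.286 + 2.15 = 9.356
Σ x·lx·mx = 24.721; T = 24.721/9.356 = 2.64226…
r ≈ ln(R0)/T = ln(9.356)/2.64226… = 0.846251… → 0.8463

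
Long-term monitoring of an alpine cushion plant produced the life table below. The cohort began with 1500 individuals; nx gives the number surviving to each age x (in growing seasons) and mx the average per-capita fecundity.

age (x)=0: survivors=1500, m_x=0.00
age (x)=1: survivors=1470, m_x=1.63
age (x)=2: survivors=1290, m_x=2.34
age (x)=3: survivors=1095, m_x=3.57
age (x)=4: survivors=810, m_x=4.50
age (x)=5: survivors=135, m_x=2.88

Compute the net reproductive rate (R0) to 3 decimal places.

lx = nx/n0 = nx/1500: 1, 0.98, 0.86, 0.73, 0.54, 0.09
lx·mx by age: 0, 1.5974, 2.0124, 2.6061, 2.43, 0.2592
R0 = Σ lx·mx = 8.9051 → 8.905

8.905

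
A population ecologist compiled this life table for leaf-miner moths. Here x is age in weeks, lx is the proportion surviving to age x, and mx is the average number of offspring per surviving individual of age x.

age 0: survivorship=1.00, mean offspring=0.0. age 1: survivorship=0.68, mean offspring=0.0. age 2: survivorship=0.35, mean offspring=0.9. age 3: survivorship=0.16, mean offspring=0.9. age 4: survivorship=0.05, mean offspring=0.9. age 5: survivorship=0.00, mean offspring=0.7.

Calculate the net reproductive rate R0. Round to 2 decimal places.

lx·mx by age: 0, 0, 0.315, 0.144, 0.045, 0
R0 = Σ lx·mx = 0.504 → 0.50

0.50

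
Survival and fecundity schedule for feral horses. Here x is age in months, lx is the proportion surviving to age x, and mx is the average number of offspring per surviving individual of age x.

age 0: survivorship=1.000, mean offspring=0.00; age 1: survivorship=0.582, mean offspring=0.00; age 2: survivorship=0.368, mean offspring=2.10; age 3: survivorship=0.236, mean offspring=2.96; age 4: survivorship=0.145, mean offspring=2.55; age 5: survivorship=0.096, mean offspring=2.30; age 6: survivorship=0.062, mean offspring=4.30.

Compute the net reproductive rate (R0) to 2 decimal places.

2.33

lx·mx by age: 0, 0, 0.7728, 0.69856, 0.36975, 0.2208, 0.2666
R0 = Σ lx·mx = 2.32851 → 2.33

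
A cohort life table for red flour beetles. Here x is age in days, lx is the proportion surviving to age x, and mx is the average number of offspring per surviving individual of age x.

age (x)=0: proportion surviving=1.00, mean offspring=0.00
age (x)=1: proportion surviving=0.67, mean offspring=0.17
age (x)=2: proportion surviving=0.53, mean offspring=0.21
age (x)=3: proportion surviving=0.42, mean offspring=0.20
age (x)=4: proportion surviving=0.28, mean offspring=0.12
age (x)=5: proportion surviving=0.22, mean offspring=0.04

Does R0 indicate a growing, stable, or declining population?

R0 = Σ lx·mx = 0 + 0.1139 + 0.1113 + 0.084 + 0.0336 + 0.0088 = 0.3516
R0 < 1, so the population is declining.

declining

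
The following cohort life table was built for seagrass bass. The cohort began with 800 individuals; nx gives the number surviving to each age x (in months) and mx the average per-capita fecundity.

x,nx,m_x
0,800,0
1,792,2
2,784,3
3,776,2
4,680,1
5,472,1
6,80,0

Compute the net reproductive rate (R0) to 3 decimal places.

lx = nx/n0 = nx/800: 1, 0.99, 0.98, 0.97, 0.85, 0.59, 0.1
lx·mx by age: 0, 1.98, 2.94, 1.94, 0.85, 0.59, 0
R0 = Σ lx·mx = 8.3 → 8.300

8.300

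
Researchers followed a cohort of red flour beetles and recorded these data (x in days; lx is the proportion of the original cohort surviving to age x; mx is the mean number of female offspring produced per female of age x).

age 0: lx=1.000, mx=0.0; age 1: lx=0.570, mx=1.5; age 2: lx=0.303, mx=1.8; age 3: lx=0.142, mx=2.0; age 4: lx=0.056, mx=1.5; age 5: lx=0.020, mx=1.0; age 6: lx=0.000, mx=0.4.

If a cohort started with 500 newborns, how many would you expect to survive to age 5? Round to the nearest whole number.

Expected survivors = N0 · l_5 = 500 × 0.020 = 10 → 10

10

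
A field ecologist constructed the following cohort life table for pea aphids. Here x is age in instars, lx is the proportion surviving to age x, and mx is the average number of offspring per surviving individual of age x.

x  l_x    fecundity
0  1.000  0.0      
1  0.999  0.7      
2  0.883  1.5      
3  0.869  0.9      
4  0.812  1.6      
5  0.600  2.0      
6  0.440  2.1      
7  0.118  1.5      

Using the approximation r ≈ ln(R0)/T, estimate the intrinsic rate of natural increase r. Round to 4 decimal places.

R0 = Σ lx·mx = 0 + 0.6993 + 1.3245 + 0.7821 + 1.2992 + 1.2 + 0.924 + 0.177 = 6.4061
Σ x·lx·mx = 23.6744; T = 23.6744/6.4061 = 3.6956…
r ≈ ln(R0)/T = ln(6.4061)/3.6956… = 0.502557… → 0.5026

0.5026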